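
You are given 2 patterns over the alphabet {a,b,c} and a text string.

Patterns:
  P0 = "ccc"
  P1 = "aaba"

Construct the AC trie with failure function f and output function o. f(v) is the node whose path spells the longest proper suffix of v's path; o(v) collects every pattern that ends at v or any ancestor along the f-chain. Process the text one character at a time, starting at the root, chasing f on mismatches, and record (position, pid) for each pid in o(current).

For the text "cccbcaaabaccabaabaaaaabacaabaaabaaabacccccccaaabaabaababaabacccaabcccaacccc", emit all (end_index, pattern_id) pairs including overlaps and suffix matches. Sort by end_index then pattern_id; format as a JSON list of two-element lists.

Build:
Trie nodes:
  0='ε' goto a→4 c→1
  1='c' goto c→2
  2='cc' goto c→3
  3='ccc' goto ·  [P0 ends]
  4='a' goto a→5
  5='aa' goto b→6
  6='aab' goto a→7
  7='aaba' goto ·  [P1 ends]

BFS fail/out derivation:
  fail(1) 'c': from fail(0)=0 chase 'c': 0 ⇒ 0;  out=∅∪out(0)=∅
  fail(4) 'a': from fail(0)=0 chase 'a': 0 ⇒ 0;  out=∅∪out(0)=∅
  fail(2) 'cc': from fail(1)=0 chase 'c': 0 ⇒ 1;  out=∅∪out(1)=∅
  fail(5) 'aa': from fail(4)=0 chase 'a': 0 ⇒ 4;  out=∅∪out(4)=∅
  fail(3) 'ccc': from fail(2)=1 chase 'c': 1 ⇒ 2;  out={0}∪out(2)={0}
  fail(6) 'aab': from fail(5)=4 chase 'b': 4→0 ⇒ 0;  out=∅∪out(0)=∅
  fail(7) 'aaba': from fail(6)=0 chase 'a': 0 ⇒ 4;  out={1}∪out(4)={1}

Scan:
[0] read 'c'  n0⇒n1
[1] read 'c'  n1⇒n2
[2] read 'c'  n2⇒n3  ** P0@[0:2]
[3] read 'b'  n3⇒n0 (fail-walked)
[4] read 'c'  n0⇒n1
[5] read 'a'  n1⇒n4 (fail-walked)
[6] read 'a'  n4⇒n5
[7] read 'a'  n5⇒n5 (fail-walked)
[8] read 'b'  n5⇒n6
[9] read 'a'  n6⇒n7  ** P1@[6:9]
[10] read 'c'  n7⇒n1 (fail-walked)
[11] read 'c'  n1⇒n2
[12] read 'a'  n2⇒n4 (fail-walked)
[13] read 'b'  n4⇒n0 (fail-walked)
[14] read 'a'  n0⇒n4
[15] read 'a'  n4⇒n5
[16] read 'b'  n5⇒n6
[17] read 'a'  n6⇒n7  ** P1@[14:17]
[18] read 'a'  n7⇒n5 (fail-walked)
[19] read 'a'  n5⇒n5 (fail-walked)
[20] read 'a'  n5⇒n5 (fail-walked)
[21] read 'a'  n5⇒n5 (fail-walked)
[22] read 'b'  n5⇒n6
[23] read 'a'  n6⇒n7  ** P1@[20:23]
[24] read 'c'  n7⇒n1 (fail-walked)
[25] read 'a'  n1⇒n4 (fail-walked)
[26] read 'a'  n4⇒n5
[27] read 'b'  n5⇒n6
[28] read 'a'  n6⇒n7  ** P1@[25:28]
[29] read 'a'  n7⇒n5 (fail-walked)
[30] read 'a'  n5⇒n5 (fail-walked)
[31] read 'b'  n5⇒n6
[32] read 'a'  n6⇒n7  ** P1@[29:32]
[33] read 'a'  n7⇒n5 (fail-walked)
[34] read 'a'  n5⇒n5 (fail-walked)
[35] read 'b'  n5⇒n6
[36] read 'a'  n6⇒n7  ** P1@[33:36]
[37] read 'c'  n7⇒n1 (fail-walked)
[38] read 'c'  n1⇒n2
[39] read 'c'  n2⇒n3  ** P0@[37:39]
[40] read 'c'  n3⇒n3 (fail-walked)  ** P0@[38:40]
[41] read 'c'  n3⇒n3 (fail-walked)  ** P0@[39:41]
[42] read 'c'  n3⇒n3 (fail-walked)  ** P0@[40:42]
[43] read 'c'  n3⇒n3 (fail-walked)  ** P0@[41:43]
[44] read 'a'  n3⇒n4 (fail-walked)
[45] read 'a'  n4⇒n5
[46] read 'a'  n5⇒n5 (fail-walked)
[47] read 'b'  n5⇒n6
[48] read 'a'  n6⇒n7  ** P1@[45:48]
[49] read 'a'  n7⇒n5 (fail-walked)
[50] read 'b'  n5⇒n6
[51] read 'a'  n6⇒n7  ** P1@[48:51]
[52] read 'a'  n7⇒n5 (fail-walked)
[53] read 'b'  n5⇒n6
[54] read 'a'  n6⇒n7  ** P1@[51:54]
[55] read 'b'  n7⇒n0 (fail-walked)
[56] read 'a'  n0⇒n4
[57] read 'a'  n4⇒n5
[58] read 'b'  n5⇒n6
[59] read 'a'  n6⇒n7  ** P1@[56:59]
[60] read 'c'  n7⇒n1 (fail-walked)
[61] read 'c'  n1⇒n2
[62] read 'c'  n2⇒n3  ** P0@[60:62]
[63] read 'a'  n3⇒n4 (fail-walked)
[64] read 'a'  n4⇒n5
[65] read 'b'  n5⇒n6
[66] read 'c'  n6⇒n1 (fail-walked)
[67] read 'c'  n1⇒n2
[68] read 'c'  n2⇒n3  ** P0@[66:68]
[69] read 'a'  n3⇒n4 (fail-walked)
[70] read 'a'  n4⇒n5
[71] read 'c'  n5⇒n1 (fail-walked)
[72] read 'c'  n1⇒n2
[73] read 'c'  n2⇒n3  ** P0@[71:73]
[74] read 'c'  n3⇒n3 (fail-walked)  ** P0@[72:74]

Result: [[2,0],[9,1],[17,1],[23,1],[28,1],[32,1],[36,1],[39,0],[40,0],[41,0],[42,0],[43,0],[48,1],[51,1],[54,1],[59,1],[62,0],[68,0],[73,0],[74,0]]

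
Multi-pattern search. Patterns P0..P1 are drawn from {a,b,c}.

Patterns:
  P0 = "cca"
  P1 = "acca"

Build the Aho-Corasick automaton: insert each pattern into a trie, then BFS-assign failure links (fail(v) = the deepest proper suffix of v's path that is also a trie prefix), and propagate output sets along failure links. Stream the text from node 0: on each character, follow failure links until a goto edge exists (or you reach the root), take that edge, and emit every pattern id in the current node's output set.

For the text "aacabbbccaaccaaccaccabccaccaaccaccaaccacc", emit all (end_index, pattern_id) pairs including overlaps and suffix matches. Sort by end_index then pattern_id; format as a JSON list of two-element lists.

Construct AC machine:
Trie (insert patterns):
  n0 'ε': a→4 c→1
  n1 'c': c→2
  n2 'cc': a→3
  n3 'cca': ·  [P0 ends]
  n4 'a': c→5
  n5 'ac': c→6
  n6 'acc': a→7
  n7 'acca': ·  [P1 ends]

Failure links (BFS by depth):
  fail(1) 'c': from fail(0)=0 chase 'c': 0 ⇒ 0;  out=∅∪out(0)=∅
  fail(4) 'a': from fail(0)=0 chase 'a': 0 ⇒ 0;  out=∅∪out(0)=∅
  fail(2) 'cc': from fail(1)=0 chase 'c': 0 ⇒ 1;  out=∅∪out(1)=∅
  fail(5) 'ac': from fail(4)=0 chase 'c': 0 ⇒ 1;  out=∅∪out(1)=∅
  fail(3) 'cca': from fail(2)=1 chase 'a': 1→0 ⇒ 4;  out={0}∪out(4)={0}
  fail(6) 'acc': from fail(5)=1 chase 'c': 1 ⇒ 2;  out=∅∪out(2)=∅
  fail(7) 'acca': from fail(6)=2 chase 'a': 2 ⇒ 3;  out={1}∪out(3)={0,1}

Scan:
i=0 'a': node 0→4
i=1 'a': node 4→4 (fail-walked)
i=2 'c': node 4→5
i=3 'a': node 5→4 (fail-walked)
i=4 'b': node 4→0 (fail-walked)
i=5 'b': node 0→0
i=6 'b': node 0→0
i=7 'c': node 0→1
i=8 'c': node 1→2
i=9 'a': node 2→3  → match P0@[7:9]
i=10 'a': node 3→4 (fail-walked)
i=11 'c': node 4→5
i=12 'c': node 5→6
i=13 'a': node 6→7  → match P0@[11:13],P1@[10:13]
i=14 'a': node 7→4 (fail-walked)
i=15 'c': node 4→5
i=16 'c': node 5→6
i=17 'a': node 6→7  → match P0@[15:17],P1@[14:17]
i=18 'c': node 7→5 (fail-walked)
i=19 'c': node 5→6
i=20 'a': node 6→7  → match P0@[18:20],P1@[17:20]
i=21 'b': node 7→0 (fail-walked)
i=22 'c': node 0→1
i=23 'c': node 1→2
i=24 'a': node 2→3  → match P0@[22:24]
i=25 'c': node 3→5 (fail-walked)
i=26 'c': node 5→6
i=27 'a': node 6→7  → match P0@[25:27],P1@[24:27]
i=28 'a': node 7→4 (fail-walked)
i=29 'c': node 4→5
i=30 'c': node 5→6
i=31 'a': node 6→7  → match P0@[29:31],P1@[28:31]
i=32 'c': node 7→5 (fail-walked)
i=33 'c': node 5→6
i=34 'a': node 6→7  → match P0@[32:34],P1@[31:34]
i=35 'a': node 7→4 (fail-walked)
i=36 'c': node 4→5
i=37 'c': node 5→6
i=38 'a': node 6→7  → match P0@[36:38],P1@[35:38]
i=39 'c': node 7→5 (fail-walked)
i=40 'c': node 5→6

All matches (sorted): [[9,0],[13,0],[13,1],[17,0],[17,1],[20,0],[20,1],[24,0],[27,0],[27,1],[31,0],[31,1],[34,0],[34,1],[38,0],[38,1]]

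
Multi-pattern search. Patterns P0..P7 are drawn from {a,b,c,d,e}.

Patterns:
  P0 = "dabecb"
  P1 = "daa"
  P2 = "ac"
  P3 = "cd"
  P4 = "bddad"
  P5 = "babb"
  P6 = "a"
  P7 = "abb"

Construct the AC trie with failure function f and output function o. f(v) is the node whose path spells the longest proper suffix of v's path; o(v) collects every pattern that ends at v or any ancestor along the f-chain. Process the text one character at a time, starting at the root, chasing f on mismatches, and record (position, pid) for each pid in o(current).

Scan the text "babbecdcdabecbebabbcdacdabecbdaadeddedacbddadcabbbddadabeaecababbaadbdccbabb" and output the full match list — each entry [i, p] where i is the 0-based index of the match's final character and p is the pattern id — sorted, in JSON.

Build:
Trie (insert patterns):
  0='ε' goto a→8 b→12 c→10 d→1
  1='d' goto a→2
  2='da' goto a→7 b→3
  3='dab' goto e→4
  4='dabe' goto c→5
  5='dabec' goto b→6
  6='dabecb' goto ·  [P0 ends]
  7='daa' goto ·  [P1 ends]
  8='a' goto b→20 c→9  [P6 ends]
  9='ac' goto ·  [P2 ends]
  10='c' goto d→11
  11='cd' goto ·  [P3 ends]
  12='b' goto a→17 d→13
  13='bd' goto d→14
  14='bdd' goto a→15
  15='bdda' goto d→16
  16='bddad' goto ·  [P4 ends]
  17='ba' goto b→18
  18='bab' goto b→19
  19='babb' goto ·  [P5 ends]
  20='ab' goto b→21
  21='abb' goto ·  [P7 ends]

Failure links (BFS by depth):
  fail(1) 'd': from fail(0)=0 chase 'd': 0 ⇒ 0;  out=∅∪out(0)=∅
  fail(8) 'a': from fail(0)=0 chase 'a': 0 ⇒ 0;  out={6}∪out(0)={6}
  fail(10) 'c': from fail(0)=0 chase 'c': 0 ⇒ 0;  out=∅∪out(0)=∅
  fail(12) 'b': from fail(0)=0 chase 'b': 0 ⇒ 0;  out=∅∪out(0)=∅
  fail(2) 'da': from fail(1)=0 chase 'a': 0 ⇒ 8;  out=∅∪out(8)={6}
  fail(9) 'ac': from fail(8)=0 chase 'c': 0 ⇒ 10;  out={2}∪out(10)={2}
  fail(11) 'cd': from fail(10)=0 chase 'd': 0 ⇒ 1;  out={3}∪out(1)={3}
  fail(13) 'bd': from fail(12)=0 chase 'd': 0 ⇒ 1;  out=∅∪out(1)=∅
  fail(17) 'ba': from fail(12)=0 chase 'a': 0 ⇒ 8;  out=∅∪out(8)={6}
  fail(20) 'ab': from fail(8)=0 chase 'b': 0 ⇒ 12;  out=∅∪out(12)=∅
  fail(3) 'dab': from fail(2)=8 chase 'b': 8 ⇒ 20;  out=∅∪out(20)=∅
  fail(7) 'daa': from fail(2)=8 chase 'a': 8→0 ⇒ 8;  out={1}∪out(8)={1,6}
  fail(14) 'bdd': from fail(13)=1 chase 'd': 1→0 ⇒ 1;  out=∅∪out(1)=∅
  fail(18) 'bab': from fail(17)=8 chase 'b': 8 ⇒ 20;  out=∅∪out(20)=∅
  fail(21) 'abb': from fail(20)=12 chase 'b': 12→0 ⇒ 12;  out={7}∪out(12)={7}
  fail(4) 'dabe': from fail(3)=20 chase 'e': 20→12→0 ⇒ 0;  out=∅∪out(0)=∅
  fail(15) 'bdda': from fail(14)=1 chase 'a': 1 ⇒ 2;  out=∅∪out(2)={6}
  fail(19) 'babb': from fail(18)=20 chase 'b': 20 ⇒ 21;  out={5}∪out(21)={5,7}
  fail(5) 'dabec': from fail(4)=0 chase 'c': 0 ⇒ 10;  out=∅∪out(10)=∅
  fail(16) 'bddad': from fail(15)=2 chase 'd': 2→8→0 ⇒ 1;  out={4}∪out(1)={4}
  fail(6) 'dabecb': from fail(5)=10 chase 'b': 10→0 ⇒ 12;  out={0}∪out(12)={0}

Run:
i=0 'b': node 0→12
i=1 'a': node 12→17  ** P6@[1:1]
i=2 'b': node 17→18
i=3 'b': node 18→19  ** P5@[0:3],P7@[1:3]
i=4 'e': node 19→0 ·f
i=5 'c': node 0→10
i=6 'd': node 10→11  ** P3@[5:6]
i=7 'c': node 11→10 ·f
i=8 'd': node 10→11  ** P3@[7:8]
i=9 'a': node 11→2 ·f  ** P6@[9:9]
i=10 'b': node 2→3
i=11 'e': node 3→4
i=12 'c': node 4→5
i=13 'b': node 5→6  ** P0@[8:13]
i=14 'e': node 6→0 ·f
i=15 'b': node 0→12
i=16 'a': node 12→17  ** P6@[16:16]
i=17 'b': node 17→18
i=18 'b': node 18→19  ** P5@[15:18],P7@[16:18]
i=19 'c': node 19→10 ·f
i=20 'd': node 10→11  ** P3@[19:20]
i=21 'a': node 11→2 ·f  ** P6@[21:21]
i=22 'c': node 2→9 ·f  ** P2@[21:22]
i=23 'd': node 9→11 ·f  ** P3@[22:23]
i=24 'a': node 11→2 ·f  ** P6@[24:24]
i=25 'b': node 2→3
i=26 'e': node 3→4
i=27 'c': node 4→5
i=28 'b': node 5→6  ** P0@[23:28]
i=29 'd': node 6→13 ·f
i=30 'a': node 13→2 ·f  ** P6@[30:30]
i=31 'a': node 2→7  ** P1@[29:31],P6@[31:31]
i=32 'd': node 7→1 ·f
i=33 'e': node 1→0 ·f
i=34 'd': node 0→1
i=35 'd': node 1→1 ·f
i=36 'e': node 1→0 ·f
i=37 'd': node 0→1
i=38 'a': node 1→2  ** P6@[38:38]
i=39 'c': node 2→9 ·f  ** P2@[38:39]
i=40 'b': node 9→12 ·f
i=41 'd': node 12→13
i=42 'd': node 13→14
i=43 'a': node 14→15  ** P6@[43:43]
i=44 'd': node 15→16  ** P4@[40:44]
i=45 'c': node 16→10 ·f
i=46 'a': node 10→8 ·f  ** P6@[46:46]
i=47 'b': node 8→20
i=48 'b': node 20→21  ** P7@[46:48]
i=49 'b': node 21→12 ·f
i=50 'd': node 12→13
i=51 'd': node 13→14
i=52 'a': node 14→15  ** P6@[52:52]
i=53 'd': node 15→16  ** P4@[49:53]
i=54 'a': node 16→2 ·f  ** P6@[54:54]
i=55 'b': node 2→3
i=56 'e': node 3→4
i=57 'a': node 4→8 ·f  ** P6@[57:57]
i=58 'e': node 8→0 ·f
i=59 'c': node 0→10
i=60 'a': node 10→8 ·f  ** P6@[60:60]
i=61 'b': node 8→20
i=62 'a': node 20→17 ·f  ** P6@[62:62]
i=63 'b': node 17→18
i=64 'b': node 18→19  ** P5@[61:64],P7@[62:64]
i=65 'a': node 19→17 ·f  ** P6@[65:65]
i=66 'a': node 17→8 ·f  ** P6@[66:66]
i=67 'd': node 8→1 ·f
i=68 'b': node 1→12 ·f
i=69 'd': node 12→13
i=70 'c': node 13→10 ·f
i=71 'c': node 10→10 ·f
i=72 'b': node 10→12 ·f
i=73 'a': node 12→17  ** P6@[73:73]
i=74 'b': node 17→18
i=75 'b': node 18→19  ** P5@[72:75],P7@[73:75]

Result: [[1,6],[3,5],[3,7],[6,3],[8,3],[9,6],[13,0],[16,6],[18,5],[18,7],[20,3],[21,6],[22,2],[23,3],[24,6],[28,0],[30,6],[31,1],[31,6],[38,6],[39,2],[43,6],[44,4],[46,6],[48,7],[52,6],[53,4],[54,6],[57,6],[60,6],[62,6],[64,5],[64,7],[65,6],[66,6],[73,6],[75,5],[75,7]]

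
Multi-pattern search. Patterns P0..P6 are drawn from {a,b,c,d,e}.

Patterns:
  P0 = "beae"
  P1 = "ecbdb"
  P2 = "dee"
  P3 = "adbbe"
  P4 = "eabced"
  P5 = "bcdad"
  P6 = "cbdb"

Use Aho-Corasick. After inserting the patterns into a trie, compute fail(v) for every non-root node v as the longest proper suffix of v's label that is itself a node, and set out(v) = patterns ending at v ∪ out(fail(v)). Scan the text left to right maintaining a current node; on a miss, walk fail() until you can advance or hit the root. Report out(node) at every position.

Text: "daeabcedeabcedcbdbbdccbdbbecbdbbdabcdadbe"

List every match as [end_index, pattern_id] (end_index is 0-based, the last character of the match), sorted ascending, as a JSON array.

Construct AC machine:
Trie nodes:
  0='ε' goto a→13 b→1 c→27 d→10 e→5
  1='b' goto c→23 e→2
  2='be' goto a→3
  3='bea' goto e→4
  4='beae' goto ·  [P0 ends]
  5='e' goto a→18 c→6
  6='ec' goto b→7
  7='ecb' goto d→8
  8='ecbd' goto b→9
  9='ecbdb' goto ·  [P1 ends]
  10='d' goto e→11
  11='de' goto e→12
  12='dee' goto ·  [P2 ends]
  13='a' goto d→14
  14='ad' goto b→15
  15='adb' goto b→16
  16='adbb' goto e→17
  17='adbbe' goto ·  [P3 ends]
  18='ea' goto b→19
  19='eab' goto c→20
  20='eabc' goto e→21
  21='eabce' goto d→22
  22='eabced' goto ·  [P4 ends]
  23='bc' goto d→24
  24='bcd' goto a→25
  25='bcda' goto d→26
  26='bcdad' goto ·  [P5 ends]
  27='c' goto b→28
  28='cb' goto d→29
  29='cbd' goto b→30
  30='cbdb' goto ·  [P6 ends]

BFS fail/out derivation:
  n1('b'): parent n0 fail=0; on 'b' 0 → fail=0;  out ∅∪∅=∅
  n5('e'): parent n0 fail=0; on 'e' 0 → fail=0;  out ∅∪∅=∅
  n10('d'): parent n0 fail=0; on 'd' 0 → fail=0;  out ∅∪∅=∅
  n13('a'): parent n0 fail=0; on 'a' 0 → fail=0;  out ∅∪∅=∅
  n27('c'): parent n0 fail=0; on 'c' 0 → fail=0;  out ∅∪∅=∅
  n2('be'): parent n1 fail=0; on 'e' 0 → fail=5;  out ∅∪∅=∅
  n6('ec'): parent n5 fail=0; on 'c' 0 → fail=27;  out ∅∪∅=∅
  n11('de'): parent n10 fail=0; on 'e' 0 → fail=5;  out ∅∪∅=∅
  n14('ad'): parent n13 fail=0; on 'd' 0 → fail=10;  out ∅∪∅=∅
  n18('ea'): parent n5 fail=0; on 'a' 0 → fail=13;  out ∅∪∅=∅
  n23('bc'): parent n1 fail=0; on 'c' 0 → fail=27;  out ∅∪∅=∅
  n28('cb'): parent n27 fail=0; on 'b' 0 → fail=1;  out ∅∪∅=∅
  n3('bea'): parent n2 fail=5; on 'a' 5 → fail=18;  out ∅∪∅=∅
  n7('ecb'): parent n6 fail=27; on 'b' 27 → fail=28;  out ∅∪∅=∅
  n12('dee'): parent n11 fail=5; on 'e' 5→0 → fail=5;  out {2}∪∅={2}
  n15('adb'): parent n14 fail=10; on 'b' 10→0 → fail=1;  out ∅∪∅=∅
  n19('eab'): parent n18 fail=13; on 'b' 13→0 → fail=1;  out ∅∪∅=∅
  n24('bcd'): parent n23 fail=27; on 'd' 27→0 → fail=10;  out ∅∪∅=∅
  n29('cbd'): parent n28 fail=1; on 'd' 1→0 → fail=10;  out ∅∪∅=∅
  n4('beae'): parent n3 fail=18; on 'e' 18→13→0 → fail=5;  out {0}∪∅={0}
  n8('ecbd'): parent n7 fail=28; on 'd' 28 → fail=29;  out ∅∪∅=∅
  n16('adbb'): parent n15 fail=1; on 'b' 1→0 → fail=1;  out ∅∪∅=∅
  n20('eabc'): parent n19 fail=1; on 'c' 1 → fail=23;  out ∅∪∅=∅
  n25('bcda'): parent n24 fail=10; on 'a' 10→0 → fail=13;  out ∅∪∅=∅
  n30('cbdb'): parent n29 fail=10; on 'b' 10→0 → fail=1;  out {6}∪∅={6}
  n9('ecbdb'): parent n8 fail=29; on 'b' 29 → fail=30;  out {1}∪{6}={1,6}
  n17('adbbe'): parent n16 fail=1; on 'e' 1 → fail=2;  out {3}∪∅={3}
  n21('eabce'): parent n20 fail=23; on 'e' 23→27→0 → fail=5;  out ∅∪∅=∅
  n26('bcdad'): parent n25 fail=13; on 'd' 13 → fail=14;  out {5}∪∅={5}
  n22('eabced'): parent n21 fail=5; on 'd' 5→0 → fail=10;  out {4}∪∅={4}

Text stream:
[0] read 'd'  n0⇒n10
[1] read 'a'  n10⇒n13 (via fail)
[2] read 'e'  n13⇒n5 (via fail)
[3] read 'a'  n5⇒n18
[4] read 'b'  n18⇒n19
[5] read 'c'  n19⇒n20
[6] read 'e'  n20⇒n21
[7] read 'd'  n21⇒n22  ** P4@[2:7]
[8] read 'e'  n22⇒n11 (via fail)
[9] read 'a'  n11⇒n18 (via fail)
[10] read 'b'  n18⇒n19
[11] read 'c'  n19⇒n20
[12] read 'e'  n20⇒n21
[13] read 'd'  n21⇒n22  ** P4@[8:13]
[14] read 'c'  n22⇒n27 (via fail)
[15] read 'b'  n27⇒n28
[16] read 'd'  n28⇒n29
[17] read 'b'  n29⇒n30  ** P6@[14:17]
[18] read 'b'  n30⇒n1 (via fail)
[19] read 'd'  n1⇒n10 (via fail)
[20] read 'c'  n10⇒n27 (via fail)
[21] read 'c'  n27⇒n27 (via fail)
[22] read 'b'  n27⇒n28
[23] read 'd'  n28⇒n29
[24] read 'b'  n29⇒n30  ** P6@[21:24]
[25] read 'b'  n30⇒n1 (via fail)
[26] read 'e'  n1⇒n2
[27] read 'c'  n2⇒n6 (via fail)
[28] read 'b'  n6⇒n7
[29] read 'd'  n7⇒n8
[30] read 'b'  n8⇒n9  ** P1@[26:30],P6@[27:30]
[31] read 'b'  n9⇒n1 (via fail)
[32] read 'd'  n1⇒n10 (via fail)
[33] read 'a'  n10⇒n13 (via fail)
[34] read 'b'  n13⇒n1 (via fail)
[35] read 'c'  n1⇒n23
[36] read 'd'  n23⇒n24
[37] read 'a'  n24⇒n25
[38] read 'd'  n25⇒n26  ** P5@[34:38]
[39] read 'b'  n26⇒n15 (via fail)
[40] read 'e'  n15⇒n2 (via fail)

Matches: [[7,4],[13,4],[17,6],[24,6],[30,1],[30,6],[38,5]]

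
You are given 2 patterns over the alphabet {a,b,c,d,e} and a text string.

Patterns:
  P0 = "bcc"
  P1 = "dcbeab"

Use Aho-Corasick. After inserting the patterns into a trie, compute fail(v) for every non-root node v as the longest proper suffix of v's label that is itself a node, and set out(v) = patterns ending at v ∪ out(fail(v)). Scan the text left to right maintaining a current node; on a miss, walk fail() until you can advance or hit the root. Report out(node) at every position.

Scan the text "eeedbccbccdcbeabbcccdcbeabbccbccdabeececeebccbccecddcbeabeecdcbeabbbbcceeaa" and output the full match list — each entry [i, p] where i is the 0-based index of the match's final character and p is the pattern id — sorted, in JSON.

Build automaton:
Trie (insert patterns):
  0='ε' goto b→1 d→4
  1='b' goto c→2
  2='bc' goto c→3
  3='bcc' goto ·  ←P0
  4='d' goto c→5
  5='dc' goto b→6
  6='dcb' goto e→7
  7='dcbe' goto a→8
  8='dcbea' goto b→9
  9='dcbeab' goto ·  ←P1

Failure links (BFS by depth):
  fail(1) 'b': from fail(0)=0 chase 'b': 0 ⇒ 0;  out=∅∪out(0)=∅
  fail(4) 'd': from fail(0)=0 chase 'd': 0 ⇒ 0;  out=∅∪out(0)=∅
  fail(2) 'bc': from fail(1)=0 chase 'c': 0 ⇒ 0;  out=∅∪out(0)=∅
  fail(5) 'dc': from fail(4)=0 chase 'c': 0 ⇒ 0;  out=∅∪out(0)=∅
  fail(3) 'bcc': from fail(2)=0 chase 'c': 0 ⇒ 0;  out={0}∪out(0)={0}
  fail(6) 'dcb': from fail(5)=0 chase 'b': 0 ⇒ 1;  out=∅∪out(1)=∅
  fail(7) 'dcbe': from fail(6)=1 chase 'e': 1→0 ⇒ 0;  out=∅∪out(0)=∅
  fail(8) 'dcbea': from fail(7)=0 chase 'a': 0 ⇒ 0;  out=∅∪out(0)=∅
  fail(9) 'dcbeab': from fail(8)=0 chase 'b': 0 ⇒ 1;  out={1}∪out(1)={1}

Run:
[0] read 'e'  n0⇒n0
[1] read 'e'  n0⇒n0
[2] read 'e'  n0⇒n0
[3] read 'd'  n0⇒n4
[4] read 'b'  n4⇒n1 ·f
[5] read 'c'  n1⇒n2
[6] read 'c'  n2⇒n3  ** P0@[4:6]
[7] read 'b'  n3⇒n1 ·f
[8] read 'c'  n1⇒n2
[9] read 'c'  n2⇒n3  ** P0@[7:9]
[10] read 'd'  n3⇒n4 ·f
[11] read 'c'  n4⇒n5
[12] read 'b'  n5⇒n6
[13] read 'e'  n6⇒n7
[14] read 'a'  n7⇒n8
[15] read 'b'  n8⇒n9  ** P1@[10:15]
[16] read 'b'  n9⇒n1 ·f
[17] read 'c'  n1⇒n2
[18] read 'c'  n2⇒n3  ** P0@[16:18]
[19] read 'c'  n3⇒n0 ·f
[20] read 'd'  n0⇒n4
[21] read 'c'  n4⇒n5
[22] read 'b'  n5⇒n6
[23] read 'e'  n6⇒n7
[24] read 'a'  n7⇒n8
[25] read 'b'  n8⇒n9  ** P1@[20:25]
[26] read 'b'  n9⇒n1 ·f
[27] read 'c'  n1⇒n2
[28] read 'c'  n2⇒n3  ** P0@[26:28]
[29] read 'b'  n3⇒n1 ·f
[30] read 'c'  n1⇒n2
[31] read 'c'  n2⇒n3  ** P0@[29:31]
[32] read 'd'  n3⇒n4 ·f
[33] read 'a'  n4⇒n0 ·f
[34] read 'b'  n0⇒n1
[35] read 'e'  n1⇒n0 ·f
[36] read 'e'  n0⇒n0
[37] read 'c'  n0⇒n0
[38] read 'e'  n0⇒n0
[39] read 'c'  n0⇒n0
[40] read 'e'  n0⇒n0
[41] read 'e'  n0⇒n0
[42] read 'b'  n0⇒n1
[43] read 'c'  n1⇒n2
[44] read 'c'  n2⇒n3  ** P0@[42:44]
[45] read 'b'  n3⇒n1 ·f
[46] read 'c'  n1⇒n2
[47] read 'c'  n2⇒n3  ** P0@[45:47]
[48] read 'e'  n3⇒n0 ·f
[49] read 'c'  n0⇒n0
[50] read 'd'  n0⇒n4
[51] read 'd'  n4⇒n4 ·f
[52] read 'c'  n4⇒n5
[53] read 'b'  n5⇒n6
[54] read 'e'  n6⇒n7
[55] read 'a'  n7⇒n8
[56] read 'b'  n8⇒n9  ** P1@[51:56]
[57] read 'e'  n9⇒n0 ·f
[58] read 'e'  n0⇒n0
[59] read 'c'  n0⇒n0
[60] read 'd'  n0⇒n4
[61] read 'c'  n4⇒n5
[62] read 'b'  n5⇒n6
[63] read 'e'  n6⇒n7
[64] read 'a'  n7⇒n8
[65] read 'b'  n8⇒n9  ** P1@[60:65]
[66] read 'b'  n9⇒n1 ·f
[67] read 'b'  n1⇒n1 ·f
[68] read 'b'  n1⇒n1 ·f
[69] read 'c'  n1⇒n2
[70] read 'c'  n2⇒n3  ** P0@[68:70]
[71] read 'e'  n3⇒n0 ·f
[72] read 'e'  n0⇒n0
[73] read 'a'  n0⇒n0
[74] read 'a'  n0⇒n0

Matches: [[6,0],[9,0],[15,1],[18,0],[25,1],[28,0],[31,0],[44,0],[47,0],[56,1],[65,1],[70,0]]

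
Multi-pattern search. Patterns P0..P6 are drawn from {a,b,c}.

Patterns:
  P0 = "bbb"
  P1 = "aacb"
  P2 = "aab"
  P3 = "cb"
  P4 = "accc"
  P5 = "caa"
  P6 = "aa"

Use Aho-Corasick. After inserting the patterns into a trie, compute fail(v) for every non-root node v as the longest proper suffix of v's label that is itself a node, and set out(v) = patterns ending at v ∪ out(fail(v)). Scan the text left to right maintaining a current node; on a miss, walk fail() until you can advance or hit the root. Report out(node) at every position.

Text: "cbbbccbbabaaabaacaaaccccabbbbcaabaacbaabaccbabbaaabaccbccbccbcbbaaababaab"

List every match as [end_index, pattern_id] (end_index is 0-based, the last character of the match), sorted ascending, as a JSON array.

Construct AC machine:
Trie (insert patterns):
  0='ε' goto a→4 b→1 c→9
  1='b' goto b→2
  2='bb' goto b→3
  3='bbb' goto ·  ←P0
  4='a' goto a→5 c→11
  5='aa' goto b→8 c→6  ←P6
  6='aac' goto b→7
  7='aacb' goto ·  ←P1
  8='aab' goto ·  ←P2
  9='c' goto a→14 b→10
  10='cb' goto ·  ←P3
  11='ac' goto c→12
  12='acc' goto c→13
  13='accc' goto ·  ←P4
  14='ca' goto a→15
  15='caa' goto ·  ←P5

Failure links (BFS by depth):
  fail(1) 'b': from fail(0)=0 chase 'b': 0 ⇒ 0;  out=∅∪out(0)=∅
  fail(4) 'a': from fail(0)=0 chase 'a': 0 ⇒ 0;  out=∅∪out(0)=∅
  fail(9) 'c': from fail(0)=0 chase 'c': 0 ⇒ 0;  out=∅∪out(0)=∅
  fail(2) 'bb': from fail(1)=0 chase 'b': 0 ⇒ 1;  out=∅∪out(1)=∅
  fail(5) 'aa': from fail(4)=0 chase 'a': 0 ⇒ 4;  out={6}∪out(4)={6}
  fail(10) 'cb': from fail(9)=0 chase 'b': 0 ⇒ 1;  out={3}∪out(1)={3}
  fail(11) 'ac': from fail(4)=0 chase 'c': 0 ⇒ 9;  out=∅∪out(9)=∅
  fail(14) 'ca': from fail(9)=0 chase 'a': 0 ⇒ 4;  out=∅∪out(4)=∅
  fail(3) 'bbb': from fail(2)=1 chase 'b': 1 ⇒ 2;  out={0}∪out(2)={0}
  fail(6) 'aac': from fail(5)=4 chase 'c': 4 ⇒ 11;  out=∅∪out(11)=∅
  fail(8) 'aab': from fail(5)=4 chase 'b': 4→0 ⇒ 1;  out={2}∪out(1)={2}
  fail(12) 'acc': from fail(11)=9 chase 'c': 9→0 ⇒ 9;  out=∅∪out(9)=∅
  fail(15) 'caa': from fail(14)=4 chase 'a': 4 ⇒ 5;  out={5}∪out(5)={5,6}
  fail(7) 'aacb': from fail(6)=11 chase 'b': 11→9 ⇒ 10;  out={1}∪out(10)={1,3}
  fail(13) 'accc': from fail(12)=9 chase 'c': 9→0 ⇒ 9;  out={4}∪out(9)={4}

Text stream:
[0] read 'c'  n0⇒n9
[1] read 'b'  n9⇒n10  → match P3@[0:1]
[2] read 'b'  n10⇒n2 ·f
[3] read 'b'  n2⇒n3  → match P0@[1:3]
[4] read 'c'  n3⇒n9 ·f
[5] read 'c'  n9⇒n9 ·f
[6] read 'b'  n9⇒n10  → match P3@[5:6]
[7] read 'b'  n10⇒n2 ·f
[8] read 'a'  n2⇒n4 ·f
[9] read 'b'  n4⇒n1 ·f
[10] read 'a'  n1⇒n4 ·f
[11] read 'a'  n4⇒n5  → match P6@[10:11]
[12] read 'a'  n5⇒n5 ·f  → match P6@[11:12]
[13] read 'b'  n5⇒n8  → match P2@[11:13]
[14] read 'a'  n8⇒n4 ·f
[15] read 'a'  n4⇒n5  → match P6@[14:15]
[16] read 'c'  n5⇒n6
[17] read 'a'  n6⇒n14 ·f
[18] read 'a'  n14⇒n15  → match P5@[16:18],P6@[17:18]
[19] read 'a'  n15⇒n5 ·f  → match P6@[18:19]
[20] read 'c'  n5⇒n6
[21] read 'c'  n6⇒n12 ·f
[22] read 'c'  n12⇒n13  → match P4@[19:22]
[23] read 'c'  n13⇒n9 ·f
[24] read 'a'  n9⇒n14
[25] read 'b'  n14⇒n1 ·f
[26] read 'b'  n1⇒n2
[27] read 'b'  n2⇒n3  → match P0@[25:27]
[28] read 'b'  n3⇒n3 ·f  → match P0@[26:28]
[29] read 'c'  n3⇒n9 ·f
[30] read 'a'  n9⇒n14
[31] read 'a'  n14⇒n15  → match P5@[29:31],P6@[30:31]
[32] read 'b'  n15⇒n8 ·f  → match P2@[30:32]
[33] read 'a'  n8⇒n4 ·f
[34] read 'a'  n4⇒n5  → match P6@[33:34]
[35] read 'c'  n5⇒n6
[36] read 'b'  n6⇒n7  → match P1@[33:36],P3@[35:36]
[37] read 'a'  n7⇒n4 ·f
[38] read 'a'  n4⇒n5  → match P6@[37:38]
[39] read 'b'  n5⇒n8  → match P2@[37:39]
[40] read 'a'  n8⇒n4 ·f
[41] read 'c'  n4⇒n11
[42] read 'c'  n11⇒n12
[43] read 'b'  n12⇒n10 ·f  → match P3@[42:43]
[44] read 'a'  n10⇒n4 ·f
[45] read 'b'  n4⇒n1 ·f
[46] read 'b'  n1⇒n2
[47] read 'a'  n2⇒n4 ·f
[48] read 'a'  n4⇒n5  → match P6@[47:48]
[49] read 'a'  n5⇒n5 ·f  → match P6@[48:49]
[50] read 'b'  n5⇒n8  → match P2@[48:50]
[51] read 'a'  n8⇒n4 ·f
[52] read 'c'  n4⇒n11
[53] read 'c'  n11⇒n12
[54] read 'b'  n12⇒n10 ·f  → match P3@[53:54]
[55] read 'c'  n10⇒n9 ·f
[56] read 'c'  n9⇒n9 ·f
[57] read 'b'  n9⇒n10  → match P3@[56:57]
[58] read 'c'  n10⇒n9 ·f
[59] read 'c'  n9⇒n9 ·f
[60] read 'b'  n9⇒n10  → match P3@[59:60]
[61] read 'c'  n10⇒n9 ·f
[62] read 'b'  n9⇒n10  → match P3@[61:62]
[63] read 'b'  n10⇒n2 ·f
[64] read 'a'  n2⇒n4 ·f
[65] read 'a'  n4⇒n5  → match P6@[64:65]
[66] read 'a'  n5⇒n5 ·f  → match P6@[65:66]
[67] read 'b'  n5⇒n8  → match P2@[65:67]
[68] read 'a'  n8⇒n4 ·f
[69] read 'b'  n4⇒n1 ·f
[70] read 'a'  n1⇒n4 ·f
[71] read 'a'  n4⇒n5  → match P6@[70:71]
[72] read 'b'  n5⇒n8  → match P2@[70:72]

Result: [[1,3],[3,0],[6,3],[11,6],[12,6],[13,2],[15,6],[18,5],[18,6],[19,6],[22,4],[27,0],[28,0],[31,5],[31,6],[32,2],[34,6],[36,1],[36,3],[38,6],[39,2],[43,3],[48,6],[49,6],[50,2],[54,3],[57,3],[60,3],[62,3],[65,6],[66,6],[67,2],[71,6],[72,2]]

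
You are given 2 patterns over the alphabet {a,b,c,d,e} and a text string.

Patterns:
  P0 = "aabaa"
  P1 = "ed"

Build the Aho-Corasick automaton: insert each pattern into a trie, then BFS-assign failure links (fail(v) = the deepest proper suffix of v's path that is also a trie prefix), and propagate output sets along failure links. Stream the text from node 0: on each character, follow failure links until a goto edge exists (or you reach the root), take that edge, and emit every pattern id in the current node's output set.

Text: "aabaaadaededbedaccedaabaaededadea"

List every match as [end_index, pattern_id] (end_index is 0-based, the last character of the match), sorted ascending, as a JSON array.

Build:
Trie nodes:
  0='ε' goto a→1 e→6
  1='a' goto a→2
  2='aa' goto b→3
  3='aab' goto a→4
  4='aaba' goto a→5
  5='aabaa' goto ·  ←P0
  6='e' goto d→7
  7='ed' goto ·  ←P1

Failure links (BFS by depth):
  n1('a'): parent n0 fail=0; on 'a' 0 → fail=0;  out ∅∪∅=∅
  n6('e'): parent n0 fail=0; on 'e' 0 → fail=0;  out ∅∪∅=∅
  n2('aa'): parent n1 fail=0; on 'a' 0 → fail=1;  out ∅∪∅=∅
  n7('ed'): parent n6 fail=0; on 'd' 0 → fail=0;  out {1}∪∅={1}
  n3('aab'): parent n2 fail=1; on 'b' 1→0 → fail=0;  out ∅∪∅=∅
  n4('aaba'): parent n3 fail=0; on 'a' 0 → fail=1;  out ∅∪∅=∅
  n5('aabaa'): parent n4 fail=1; on 'a' 1 → fail=2;  out {0}∪∅={0}

Scan:
i=0 'a': node 0→1
i=1 'a': node 1→2
i=2 'b': node 2→3
i=3 'a': node 3→4
i=4 'a': node 4→5  emit P0@[0:4]
i=5 'a': node 5→2 (fail-walked)
i=6 'd': node 2→0 (fail-walked)
i=7 'a': node 0→1
i=8 'e': node 1→6 (fail-walked)
i=9 'd': node 6→7  emit P1@[8:9]
i=10 'e': node 7→6 (fail-walked)
i=11 'd': node 6→7  emit P1@[10:11]
i=12 'b': node 7→0 (fail-walked)
i=13 'e': node 0→6
i=14 'd': node 6→7  emit P1@[13:14]
i=15 'a': node 7→1 (fail-walked)
i=16 'c': node 1→0 (fail-walked)
i=17 'c': node 0→0
i=18 'e': node 0→6
i=19 'd': node 6→7  emit P1@[18:19]
i=20 'a': node 7→1 (fail-walked)
i=21 'a': node 1→2
i=22 'b': node 2→3
i=23 'a': node 3→4
i=24 'a': node 4→5  emit P0@[20:24]
i=25 'e': node 5→6 (fail-walked)
i=26 'd': node 6→7  emit P1@[25:26]
i=27 'e': node 7→6 (fail-walked)
i=28 'd': node 6→7  emit P1@[27:28]
i=29 'a': node 7→1 (fail-walked)
i=30 'd': node 1→0 (fail-walked)
i=31 'e': node 0→6
i=32 'a': node 6→1 (fail-walked)

Matches: [[4,0],[9,1],[11,1],[14,1],[19,1],[24,0],[26,1],[28,1]]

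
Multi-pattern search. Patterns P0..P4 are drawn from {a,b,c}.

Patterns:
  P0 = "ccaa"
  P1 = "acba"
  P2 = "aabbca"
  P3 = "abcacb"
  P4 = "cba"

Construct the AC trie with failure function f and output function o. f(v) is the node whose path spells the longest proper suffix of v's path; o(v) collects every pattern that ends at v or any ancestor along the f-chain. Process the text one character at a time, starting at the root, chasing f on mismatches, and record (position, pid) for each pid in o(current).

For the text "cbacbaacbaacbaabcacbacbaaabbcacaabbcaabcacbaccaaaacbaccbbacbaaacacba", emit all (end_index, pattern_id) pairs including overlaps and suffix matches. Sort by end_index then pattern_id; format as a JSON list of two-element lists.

Build automaton:
Trie nodes:
  0='ε' goto a→5 c→1
  1='c' goto b→19 c→2
  2='cc' goto a→3
  3='cca' goto a→4
  4='ccaa' goto ·  ←P0
  5='a' goto a→9 b→14 c→6
  6='ac' goto b→7
  7='acb' goto a→8
  8='acba' goto ·  ←P1
  9='aa' goto b→10
  10='aab' goto b→11
  11='aabb' goto c→12
  12='aabbc' goto a→13
  13='aabbca' goto ·  ←P2
  14='ab' goto c→15
  15='abc' goto a→16
  16='abca' goto c→17
  17='abcac' goto b→18
  18='abcacb' goto ·  ←P3
  19='cb' goto a→20
  20='cba' goto ·  ←P4

Failure links (BFS by depth):
  fail(1) 'c': from fail(0)=0 chase 'c': 0 ⇒ 0;  out=∅∪out(0)=∅
  fail(5) 'a': from fail(0)=0 chase 'a': 0 ⇒ 0;  out=∅∪out(0)=∅
  fail(2) 'cc': from fail(1)=0 chase 'c': 0 ⇒ 1;  out=∅∪out(1)=∅
  fail(6) 'ac': from fail(5)=0 chase 'c': 0 ⇒ 1;  out=∅∪out(1)=∅
  fail(9) 'aa': from fail(5)=0 chase 'a': 0 ⇒ 5;  out=∅∪out(5)=∅
  fail(14) 'ab': from fail(5)=0 chase 'b': 0 ⇒ 0;  out=∅∪out(0)=∅
  fail(19) 'cb': from fail(1)=0 chase 'b': 0 ⇒ 0;  out=∅∪out(0)=∅
  fail(3) 'cca': from fail(2)=1 chase 'a': 1→0 ⇒ 5;  out=∅∪out(5)=∅
  fail(7) 'acb': from fail(6)=1 chase 'b': 1 ⇒ 19;  out=∅∪out(19)=∅
  fail(10) 'aab': from fail(9)=5 chase 'b': 5 ⇒ 14;  out=∅∪out(14)=∅
  fail(15) 'abc': from fail(14)=0 chase 'c': 0 ⇒ 1;  out=∅∪out(1)=∅
  fail(20) 'cba': from fail(19)=0 chase 'a': 0 ⇒ 5;  out={4}∪out(5)={4}
  fail(4) 'ccaa': from fail(3)=5 chase 'a': 5 ⇒ 9;  out={0}∪out(9)={0}
  fail(8) 'acba': from fail(7)=19 chase 'a': 19 ⇒ 20;  out={1}∪out(20)={1,4}
  fail(11) 'aabb': from fail(10)=14 chase 'b': 14→0 ⇒ 0;  out=∅∪out(0)=∅
  fail(16) 'abca': from fail(15)=1 chase 'a': 1→0 ⇒ 5;  out=∅∪out(5)=∅
  fail(12) 'aabbc': from fail(11)=0 chase 'c': 0 ⇒ 1;  out=∅∪out(1)=∅
  fail(17) 'abcac': from fail(16)=5 chase 'c': 5 ⇒ 6;  out=∅∪out(6)=∅
  fail(13) 'aabbca': from fail(12)=1 chase 'a': 1→0 ⇒ 5;  out={2}∪out(5)={2}
  fail(18) 'abcacb': from fail(17)=6 chase 'b': 6 ⇒ 7;  out={3}∪out(7)={3}

Scan:
i=0 'c': node 0→1
i=1 'b': node 1→19
i=2 'a': node 19→20  → match P4@[0:2]
i=3 'c': node 20→6 ·f
i=4 'b': node 6→7
i=5 'a': node 7→8  → match P1@[2:5],P4@[3:5]
i=6 'a': node 8→9 ·f
i=7 'c': node 9→6 ·f
i=8 'b': node 6→7
i=9 'a': node 7→8  → match P1@[6:9],P4@[7:9]
i=10 'a': node 8→9 ·f
i=11 'c': node 9→6 ·f
i=12 'b': node 6→7
i=13 'a': node 7→8  → match P1@[10:13],P4@[11:13]
i=14 'a': node 8→9 ·f
i=15 'b': node 9→10
i=16 'c': node 10→15 ·f
i=17 'a': node 15→16
i=18 'c': node 16→17
i=19 'b': node 17→18  → match P3@[14:19]
i=20 'a': node 18→8 ·f  → match P1@[17:20],P4@[18:20]
i=21 'c': node 8→6 ·f
i=22 'b': node 6→7
i=23 'a': node 7→8  → match P1@[20:23],P4@[21:23]
i=24 'a': node 8→9 ·f
i=25 'a': node 9→9 ·f
i=26 'b': node 9→10
i=27 'b': node 10→11
i=28 'c': node 11→12
i=29 'a': node 12→13  → match P2@[24:29]
i=30 'c': node 13→6 ·f
i=31 'a': node 6→5 ·f
i=32 'a': node 5→9
i=33 'b': node 9→10
i=34 'b': node 10→11
i=35 'c': node 11→12
i=36 'a': node 12→13  → match P2@[31:36]
i=37 'a': node 13→9 ·f
i=38 'b': node 9→10
i=39 'c': node 10→15 ·f
i=40 'a': node 15→16
i=41 'c': node 16→17
i=42 'b': node 17→18  → match P3@[37:42]
i=43 'a': node 18→8 ·f  → match P1@[40:43],P4@[41:43]
i=44 'c': node 8→6 ·f
i=45 'c': node 6→2 ·f
i=46 'a': node 2→3
i=47 'a': node 3→4  → match P0@[44:47]
i=48 'a': node 4→9 ·f
i=49 'a': node 9→9 ·f
i=50 'c': node 9→6 ·f
i=51 'b': node 6→7
i=52 'a': node 7→8  → match P1@[49:52],P4@[50:52]
i=53 'c': node 8→6 ·f
i=54 'c': node 6→2 ·f
i=55 'b': node 2→19 ·f
i=56 'b': node 19→0 ·f
i=57 'a': node 0→5
i=58 'c': node 5→6
i=59 'b': node 6→7
i=60 'a': node 7→8  → match P1@[57:60],P4@[58:60]
i=61 'a': node 8→9 ·f
i=62 'a': node 9→9 ·f
i=63 'c': node 9→6 ·f
i=64 'a': node 6→5 ·f
i=65 'c': node 5→6
i=66 'b': node 6→7
i=67 'a': node 7→8  → match P1@[64:67],P4@[65:67]

All matches (sorted): [[2,4],[5,1],[5,4],[9,1],[9,4],[13,1],[13,4],[19,3],[20,1],[20,4],[23,1],[23,4],[29,2],[36,2],[42,3],[43,1],[43,4],[47,0],[52,1],[52,4],[60,1],[60,4],[67,1],[67,4]]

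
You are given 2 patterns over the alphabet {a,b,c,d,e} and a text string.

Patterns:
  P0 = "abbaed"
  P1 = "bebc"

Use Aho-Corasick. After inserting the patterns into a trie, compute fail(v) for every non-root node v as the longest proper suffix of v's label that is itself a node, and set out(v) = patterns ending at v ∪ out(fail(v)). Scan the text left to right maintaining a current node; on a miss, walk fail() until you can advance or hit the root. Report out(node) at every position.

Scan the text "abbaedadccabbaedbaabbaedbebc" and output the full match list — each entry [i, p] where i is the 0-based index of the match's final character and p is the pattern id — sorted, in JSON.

Build automaton:
Trie (insert patterns):
  0='ε' goto a→1 b→7
  1='a' goto b→2
  2='ab' goto b→3
  3='abb' goto a→4
  4='abba' goto e→5
  5='abbae' goto d→6
  6='abbaed' goto ·  [P0 ends]
  7='b' goto e→8
  8='be' goto b→9
  9='beb' goto c→10
  10='bebc' goto ·  [P1 ends]

Failure links (BFS by depth):
  n1('a'): parent n0 fail=0; on 'a' 0 → fail=0;  out ∅∪∅=∅
  n7('b'): parent n0 fail=0; on 'b' 0 → fail=0;  out ∅∪∅=∅
  n2('ab'): parent n1 fail=0; on 'b' 0 → fail=7;  out ∅∪∅=∅
  n8('be'): parent n7 fail=0; on 'e' 0 → fail=0;  out ∅∪∅=∅
  n3('abb'): parent n2 fail=7; on 'b' 7→0 → fail=7;  out ∅∪∅=∅
  n9('beb'): parent n8 fail=0; on 'b' 0 → fail=7;  out ∅∪∅=∅
  n4('abba'): parent n3 fail=7; on 'a' 7→0 → fail=1;  out ∅∪∅=∅
  n10('bebc'): parent n9 fail=7; on 'c' 7→0 → fail=0;  out {1}∪∅={1}
  n5('abbae'): parent n4 fail=1; on 'e' 1→0 → fail=0;  out ∅∪∅=∅
  n6('abbaed'): parent n5 fail=0; on 'd' 0 → fail=0;  out {0}∪∅={0}

Scan:
pos 0 'a': at 1
pos 1 'b': at 2
pos 2 'b': at 3
pos 3 'a': at 4
pos 4 'e': at 5
pos 5 'd': at 6  ** P0@[0:5]
pos 6 'a': at 1 (via fail)
pos 7 'd': at 0 (via fail)
pos 8 'c': at 0
pos 9 'c': at 0
pos 10 'a': at 1
pos 11 'b': at 2
pos 12 'b': at 3
pos 13 'a': at 4
pos 14 'e': at 5
pos 15 'd': at 6  ** P0@[10:15]
pos 16 'b': at 7 (via fail)
pos 17 'a': at 1 (via fail)
pos 18 'a': at 1 (via fail)
pos 19 'b': at 2
pos 20 'b': at 3
pos 21 'a': at 4
pos 22 'e': at 5
pos 23 'd': at 6  ** P0@[18:23]
pos 24 'b': at 7 (via fail)
pos 25 'e': at 8
pos 26 'b': at 9
pos 27 'c': at 10  ** P1@[24:27]

Matches: [[5,0],[15,0],[23,0],[27,1]]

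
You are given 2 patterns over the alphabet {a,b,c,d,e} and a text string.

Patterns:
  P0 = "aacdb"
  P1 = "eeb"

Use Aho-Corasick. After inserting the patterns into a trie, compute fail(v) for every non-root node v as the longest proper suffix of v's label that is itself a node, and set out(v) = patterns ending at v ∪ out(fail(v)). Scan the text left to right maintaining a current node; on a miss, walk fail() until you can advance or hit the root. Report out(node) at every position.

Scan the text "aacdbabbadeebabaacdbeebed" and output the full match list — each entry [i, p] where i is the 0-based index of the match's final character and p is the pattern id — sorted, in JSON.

Build:
Trie (insert patterns):
  0='ε' goto a→1 e→6
  1='a' goto a→2
  2='aa' goto c→3
  3='aac' goto d→4
  4='aacd' goto b→5
  5='aacdb' goto ·  [P0 ends]
  6='e' goto e→7
  7='ee' goto b→8
  8='eeb' goto ·  [P1 ends]

Failure links (BFS by depth):
  fail(1) 'a': from fail(0)=0 chase 'a': 0 ⇒ 0;  out=∅∪out(0)=∅
  fail(6) 'e': from fail(0)=0 chase 'e': 0 ⇒ 0;  out=∅∪out(0)=∅
  fail(2) 'aa': from fail(1)=0 chase 'a': 0 ⇒ 1;  out=∅∪out(1)=∅
  fail(7) 'ee': from fail(6)=0 chase 'e': 0 ⇒ 6;  out=∅∪out(6)=∅
  fail(3) 'aac': from fail(2)=1 chase 'c': 1→0 ⇒ 0;  out=∅∪out(0)=∅
  fail(8) 'eeb': from fail(7)=6 chase 'b': 6→0 ⇒ 0;  out={1}∪out(0)={1}
  fail(4) 'aacd': from fail(3)=0 chase 'd': 0 ⇒ 0;  out=∅∪out(0)=∅
  fail(5) 'aacdb': from fail(4)=0 chase 'b': 0 ⇒ 0;  out={0}∪out(0)={0}

Text stream:
i=0 'a': node 0→1
i=1 'a': node 1→2
i=2 'c': node 2→3
i=3 'd': node 3→4
i=4 'b': node 4→5  ** P0@[0:4]
i=5 'a': node 5→1 ·f
i=6 'b': node 1→0 ·f
i=7 'b': node 0→0
i=8 'a': node 0→1
i=9 'd': node 1→0 ·f
i=10 'e': node 0→6
i=11 'e': node 6→7
i=12 'b': node 7→8  ** P1@[10:12]
i=13 'a': node 8→1 ·f
i=14 'b': node 1→0 ·f
i=15 'a': node 0→1
i=16 'a': node 1→2
i=17 'c': node 2→3
i=18 'd': node 3→4
i=19 'b': node 4→5  ** P0@[15:19]
i=20 'e': node 5→6 ·f
i=21 'e': node 6→7
i=22 'b': node 7→8  ** P1@[20:22]
i=23 'e': node 8→6 ·f
i=24 'd': node 6→0 ·f

Matches: [[4,0],[12,1],[19,0],[22,1]]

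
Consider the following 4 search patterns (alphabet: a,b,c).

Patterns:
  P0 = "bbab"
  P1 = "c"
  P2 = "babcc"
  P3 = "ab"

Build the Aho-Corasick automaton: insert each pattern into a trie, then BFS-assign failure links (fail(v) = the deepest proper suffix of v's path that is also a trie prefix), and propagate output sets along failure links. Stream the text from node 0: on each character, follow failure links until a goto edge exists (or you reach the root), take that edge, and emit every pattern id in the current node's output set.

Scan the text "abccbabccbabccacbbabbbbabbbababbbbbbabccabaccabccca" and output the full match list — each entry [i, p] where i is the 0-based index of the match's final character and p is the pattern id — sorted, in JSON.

Construct AC machine:
Trie (insert patterns):
  n0 'ε': a→10 b→1 c→5
  n1 'b': a→6 b→2
  n2 'bb': a→3
  n3 'bba': b→4
  n4 'bbab': ·  ←P0
  n5 'c': ·  ←P1
  n6 'ba': b→7
  n7 'bab': c→8
  n8 'babc': c→9
  n9 'babcc': ·  ←P2
  n10 'a': b→11
  n11 'ab': ·  ←P3

Failure links (BFS by depth):
  fail(1) 'b': from fail(0)=0 chase 'b': 0 ⇒ 0;  out=∅∪out(0)=∅
  fail(5) 'c': from fail(0)=0 chase 'c': 0 ⇒ 0;  out={1}∪out(0)={1}
  fail(10) 'a': from fail(0)=0 chase 'a': 0 ⇒ 0;  out=∅∪out(0)=∅
  fail(2) 'bb': from fail(1)=0 chase 'b': 0 ⇒ 1;  out=∅∪out(1)=∅
  fail(6) 'ba': from fail(1)=0 chase 'a': 0 ⇒ 10;  out=∅∪out(10)=∅
  fail(11) 'ab': from fail(10)=0 chase 'b': 0 ⇒ 1;  out={3}∪out(1)={3}
  fail(3) 'bba': from fail(2)=1 chase 'a': 1 ⇒ 6;  out=∅∪out(6)=∅
  fail(7) 'bab': from fail(6)=10 chase 'b': 10 ⇒ 11;  out=∅∪out(11)={3}
  fail(4) 'bbab': from fail(3)=6 chase 'b': 6 ⇒ 7;  out={0}∪out(7)={0,3}
  fail(8) 'babc': from fail(7)=11 chase 'c': 11→1→0 ⇒ 5;  out=∅∪out(5)={1}
  fail(9) 'babcc': from fail(8)=5 chase 'c': 5→0 ⇒ 5;  out={2}∪out(5)={1,2}

Run:
[0] read 'a'  n0⇒n10
[1] read 'b'  n10⇒n11  → match P3@[0:1]
[2] read 'c'  n11⇒n5 ·f  → match P1@[2:2]
[3] read 'c'  n5⇒n5 ·f  → match P1@[3:3]
[4] read 'b'  n5⇒n1 ·f
[5] read 'a'  n1⇒n6
[6] read 'b'  n6⇒n7  → match P3@[5:6]
[7] read 'c'  n7⇒n8  → match P1@[7:7]
[8] read 'c'  n8⇒n9  → match P1@[8:8],P2@[4:8]
[9] read 'b'  n9⇒n1 ·f
[10] read 'a'  n1⇒n6
[11] read 'b'  n6⇒n7  → match P3@[10:11]
[12] read 'c'  n7⇒n8  → match P1@[12:12]
[13] read 'c'  n8⇒n9  → match P1@[13:13],P2@[9:13]
[14] read 'a'  n9⇒n10 ·f
[15] read 'c'  n10⇒n5 ·f  → match P1@[15:15]
[16] read 'b'  n5⇒n1 ·f
[17] read 'b'  n1⇒n2
[18] read 'a'  n2⇒n3
[19] read 'b'  n3⇒n4  → match P0@[16:19],P3@[18:19]
[20] read 'b'  n4⇒n2 ·f
[21] read 'b'  n2⇒n2 ·f
[22] read 'b'  n2⇒n2 ·f
[23] read 'a'  n2⇒n3
[24] read 'b'  n3⇒n4  → match P0@[21:24],P3@[23:24]
[25] read 'b'  n4⇒n2 ·f
[26] read 'b'  n2⇒n2 ·f
[27] read 'a'  n2⇒n3
[28] read 'b'  n3⇒n4  → match P0@[25:28],P3@[27:28]
[29] read 'a'  n4⇒n6 ·f
[30] read 'b'  n6⇒n7  → match P3@[29:30]
[31] read 'b'  n7⇒n2 ·f
[32] read 'b'  n2⇒n2 ·f
[33] read 'b'  n2⇒n2 ·f
[34] read 'b'  n2⇒n2 ·f
[35] read 'b'  n2⇒n2 ·f
[36] read 'a'  n2⇒n3
[37] read 'b'  n3⇒n4  → match P0@[34:37],P3@[36:37]
[38] read 'c'  n4⇒n8 ·f  → match P1@[38:38]
[39] read 'c'  n8⇒n9  → match P1@[39:39],P2@[35:39]
[40] read 'a'  n9⇒n10 ·f
[41] read 'b'  n10⇒n11  → match P3@[40:41]
[42] read 'a'  n11⇒n6 ·f
[43] read 'c'  n6⇒n5 ·f  → match P1@[43:43]
[44] read 'c'  n5⇒n5 ·f  → match P1@[44:44]
[45] read 'a'  n5⇒n10 ·f
[46] read 'b'  n10⇒n11  → match P3@[45:46]
[47] read 'c'  n11⇒n5 ·f  → match P1@[47:47]
[48] read 'c'  n5⇒n5 ·f  → match P1@[48:48]
[49] read 'c'  n5⇒n5 ·f  → match P1@[49:49]
[50] read 'a'  n5⇒n10 ·f

Matches: [[1,3],[2,1],[3,1],[6,3],[7,1],[8,1],[8,2],[11,3],[12,1],[13,1],[13,2],[15,1],[19,0],[19,3],[24,0],[24,3],[28,0],[28,3],[30,3],[37,0],[37,3],[38,1],[39,1],[39,2],[41,3],[43,1],[44,1],[46,3],[47,1],[48,1],[49,1]]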